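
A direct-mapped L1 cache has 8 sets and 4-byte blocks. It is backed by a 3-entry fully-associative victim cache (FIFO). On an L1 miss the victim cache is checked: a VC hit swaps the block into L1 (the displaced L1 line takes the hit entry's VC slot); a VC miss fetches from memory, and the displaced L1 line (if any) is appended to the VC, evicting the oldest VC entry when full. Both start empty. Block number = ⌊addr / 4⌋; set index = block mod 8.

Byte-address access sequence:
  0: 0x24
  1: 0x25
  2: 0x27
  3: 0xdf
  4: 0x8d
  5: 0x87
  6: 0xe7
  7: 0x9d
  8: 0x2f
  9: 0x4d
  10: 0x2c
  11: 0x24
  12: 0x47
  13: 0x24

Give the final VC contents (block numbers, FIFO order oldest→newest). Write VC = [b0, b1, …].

VC = [19, 57, 17]

0: 0x24 (blk 9, set 1) → MISS  vc=[]
1: 0x25 (blk 9, set 1) → L1-HIT  vc=[]
2: 0x27 (blk 9, set 1) → L1-HIT  vc=[]
3: 0xdf (blk 55, set 7) → MISS  vc=[]
4: 0x8d (blk 35, set 3) → MISS  vc=[]
5: 0x87 (blk 33, set 1) → MISS  vc=[9]
6: 0xe7 (blk 57, set 1) → MISS  vc=[9, 33]
7: 0x9d (blk 39, set 7) → MISS  vc=[9, 33, 55]
8: 0x2f (blk 11, set 3) → MISS  vc=[33, 55, 35]
9: 0x4d (blk 19, set 3) → MISS  vc=[55, 35, 11]
10: 0x2c (blk 11, set 3) → VC-HIT  vc=[55, 35, 19]
11: 0x24 (blk 9, set 1) → MISS  vc=[35, 19, 57]
12: 0x47 (blk 17, set 1) → MISS  vc=[19, 57, 9]
13: 0x24 (blk 9, set 1) → VC-HIT  vc=[19, 57, 17]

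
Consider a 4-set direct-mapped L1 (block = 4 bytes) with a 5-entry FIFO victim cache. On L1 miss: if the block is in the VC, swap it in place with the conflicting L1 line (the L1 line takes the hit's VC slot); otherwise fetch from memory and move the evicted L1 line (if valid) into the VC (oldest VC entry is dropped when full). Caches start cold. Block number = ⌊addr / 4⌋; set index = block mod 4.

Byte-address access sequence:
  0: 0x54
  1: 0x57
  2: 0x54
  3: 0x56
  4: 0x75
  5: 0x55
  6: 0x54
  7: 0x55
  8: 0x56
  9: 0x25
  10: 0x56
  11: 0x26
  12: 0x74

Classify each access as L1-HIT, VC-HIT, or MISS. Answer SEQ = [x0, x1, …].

SEQ = [MISS, L1-HIT, L1-HIT, L1-HIT, MISS, VC-HIT, L1-HIT, L1-HIT, L1-HIT, MISS, VC-HIT, VC-HIT, VC-HIT]

  [0] addr=0x54 blk=21 s=1: MISS | VC []
  [1] addr=0x57 blk=21 s=1: L1-HIT | VC []
  [2] addr=0x54 blk=21 s=1: L1-HIT | VC []
  [3] addr=0x56 blk=21 s=1: L1-HIT | VC []
  [4] addr=0x75 blk=29 s=1: MISS | VC [21]
  [5] addr=0x55 blk=21 s=1: VC-HIT | VC [29]
  [6] addr=0x54 blk=21 s=1: L1-HIT | VC [29]
  [7] addr=0x55 blk=21 s=1: L1-HIT | VC [29]
  [8] addr=0x56 blk=21 s=1: L1-HIT | VC [29]
  [9] addr=0x25 blk=9 s=1: MISS | VC [29, 21]
  [10] addr=0x56 blk=21 s=1: VC-HIT | VC [29, 9]
  [11] addr=0x26 blk=9 s=1: VC-HIT | VC [29, 21]
  [12] addr=0x74 blk=29 s=1: VC-HIT | VC [9, 21]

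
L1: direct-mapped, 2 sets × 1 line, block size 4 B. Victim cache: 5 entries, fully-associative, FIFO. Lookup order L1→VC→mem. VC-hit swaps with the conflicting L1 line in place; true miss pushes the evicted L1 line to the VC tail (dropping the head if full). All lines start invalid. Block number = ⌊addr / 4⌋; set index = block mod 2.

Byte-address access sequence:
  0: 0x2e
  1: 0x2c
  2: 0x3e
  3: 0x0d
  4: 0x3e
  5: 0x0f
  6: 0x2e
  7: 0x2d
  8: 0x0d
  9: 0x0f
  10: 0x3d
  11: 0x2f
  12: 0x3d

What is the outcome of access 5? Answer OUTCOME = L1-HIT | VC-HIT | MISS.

OUTCOME = VC-HIT

  [0] addr=0x2e blk=11 s=1: MISS | VC []
  [1] addr=0x2c blk=11 s=1: L1-HIT | VC []
  [2] addr=0x3e blk=15 s=1: MISS | VC [11]
  [3] addr=0xd blk=3 s=1: MISS | VC [11, 15]
  [4] addr=0x3e blk=15 s=1: VC-HIT | VC [11, 3]
  [5] addr=0xf blk=3 s=1: VC-HIT | VC [11, 15]
  [6] addr=0x2e blk=11 s=1: VC-HIT | VC [3, 15]
  [7] addr=0x2d blk=11 s=1: L1-HIT | VC [3, 15]
  [8] addr=0xd blk=3 s=1: VC-HIT | VC [11, 15]
  [9] addr=0xf blk=3 s=1: L1-HIT | VC [11, 15]
  [10] addr=0x3d blk=15 s=1: VC-HIT | VC [11, 3]
  [11] addr=0x2f blk=11 s=1: VC-HIT | VC [15, 3]
  [12] addr=0x3d blk=15 s=1: VC-HIT | VC [11, 3]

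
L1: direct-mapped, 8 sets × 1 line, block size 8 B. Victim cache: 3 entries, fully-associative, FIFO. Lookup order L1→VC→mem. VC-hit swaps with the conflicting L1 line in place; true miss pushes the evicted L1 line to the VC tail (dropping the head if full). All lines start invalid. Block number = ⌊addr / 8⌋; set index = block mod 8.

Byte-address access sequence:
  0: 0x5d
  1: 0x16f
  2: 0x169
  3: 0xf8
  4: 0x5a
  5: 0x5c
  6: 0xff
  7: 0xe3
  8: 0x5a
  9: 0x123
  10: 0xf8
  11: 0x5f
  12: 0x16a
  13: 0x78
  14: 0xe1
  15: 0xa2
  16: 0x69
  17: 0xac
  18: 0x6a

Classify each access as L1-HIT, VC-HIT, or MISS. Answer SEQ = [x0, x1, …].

SEQ = [MISS, MISS, L1-HIT, MISS, L1-HIT, L1-HIT, L1-HIT, MISS, L1-HIT, MISS, L1-HIT, L1-HIT, L1-HIT, MISS, VC-HIT, MISS, MISS, MISS, VC-HIT]

#0 0x5d→b11/s3 MISS; vc=[]
#1 0x16f→b45/s5 MISS; vc=[]
#2 0x169→b45/s5 L1-HIT; vc=[]
#3 0xf8→b31/s7 MISS; vc=[]
#4 0x5a→b11/s3 L1-HIT; vc=[]
#5 0x5c→b11/s3 L1-HIT; vc=[]
#6 0xff→b31/s7 L1-HIT; vc=[]
#7 0xe3→b28/s4 MISS; vc=[]
#8 0x5a→b11/s3 L1-HIT; vc=[]
#9 0x123→b36/s4 MISS; vc=[28]
#10 0xf8→b31/s7 L1-HIT; vc=[28]
#11 0x5f→b11/s3 L1-HIT; vc=[28]
#12 0x16a→b45/s5 L1-HIT; vc=[28]
#13 0x78→b15/s7 MISS; vc=[28,31]
#14 0xe1→b28/s4 VC-HIT; vc=[36,31]
#15 0xa2→b20/s4 MISS; vc=[36,31,28]
#16 0x69→b13/s5 MISS; vc=[31,28,45]
#17 0xac→b21/s5 MISS; vc=[28,45,13]
#18 0x6a→b13/s5 VC-HIT; vc=[28,45,21]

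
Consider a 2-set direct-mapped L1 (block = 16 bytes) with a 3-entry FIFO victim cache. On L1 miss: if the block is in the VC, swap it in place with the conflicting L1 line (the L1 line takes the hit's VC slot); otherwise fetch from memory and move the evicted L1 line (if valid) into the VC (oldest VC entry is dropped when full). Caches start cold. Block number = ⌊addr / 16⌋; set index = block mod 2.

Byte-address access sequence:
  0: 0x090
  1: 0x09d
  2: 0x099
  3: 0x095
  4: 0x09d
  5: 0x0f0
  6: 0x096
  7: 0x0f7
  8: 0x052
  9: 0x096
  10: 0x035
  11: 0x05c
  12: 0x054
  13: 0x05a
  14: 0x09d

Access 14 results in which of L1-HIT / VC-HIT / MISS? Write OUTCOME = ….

#0 0x90→b9/s1 MISS; vc=[]
#1 0x9d→b9/s1 L1-HIT; vc=[]
#2 0x99→b9/s1 L1-HIT; vc=[]
#3 0x95→b9/s1 L1-HIT; vc=[]
#4 0x9d→b9/s1 L1-HIT; vc=[]
#5 0xf0→b15/s1 MISS; vc=[9]
#6 0x96→b9/s1 VC-HIT; vc=[15]
#7 0xf7→b15/s1 VC-HIT; vc=[9]
#8 0x52→b5/s1 MISS; vc=[9,15]
#9 0x96→b9/s1 VC-HIT; vc=[5,15]
#10 0x35→b3/s1 MISS; vc=[5,15,9]
#11 0x5c→b5/s1 VC-HIT; vc=[3,15,9]
#12 0x54→b5/s1 L1-HIT; vc=[3,15,9]
#13 0x5a→b5/s1 L1-HIT; vc=[3,15,9]
#14 0x9d→b9/s1 VC-HIT; vc=[3,15,5]

OUTCOME = VC-HIT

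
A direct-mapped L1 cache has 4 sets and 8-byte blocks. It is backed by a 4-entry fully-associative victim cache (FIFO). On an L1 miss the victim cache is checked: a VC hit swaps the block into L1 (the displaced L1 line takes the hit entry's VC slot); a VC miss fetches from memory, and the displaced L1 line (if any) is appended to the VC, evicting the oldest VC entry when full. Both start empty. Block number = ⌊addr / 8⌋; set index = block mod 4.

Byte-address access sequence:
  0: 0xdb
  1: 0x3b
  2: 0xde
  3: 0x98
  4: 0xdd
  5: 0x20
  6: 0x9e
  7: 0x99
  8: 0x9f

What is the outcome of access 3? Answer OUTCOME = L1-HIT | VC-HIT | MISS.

#0 0xdb→b27/s3 MISS; vc=[]
#1 0x3b→b7/s3 MISS; vc=[27]
#2 0xde→b27/s3 VC-HIT; vc=[7]
#3 0x98→b19/s3 MISS; vc=[7,27]
#4 0xdd→b27/s3 VC-HIT; vc=[7,19]
#5 0x20→b4/s0 MISS; vc=[7,19]
#6 0x9e→b19/s3 VC-HIT; vc=[7,27]
#7 0x99→b19/s3 L1-HIT; vc=[7,27]
#8 0x9f→b19/s3 L1-HIT; vc=[7,27]

OUTCOME = MISS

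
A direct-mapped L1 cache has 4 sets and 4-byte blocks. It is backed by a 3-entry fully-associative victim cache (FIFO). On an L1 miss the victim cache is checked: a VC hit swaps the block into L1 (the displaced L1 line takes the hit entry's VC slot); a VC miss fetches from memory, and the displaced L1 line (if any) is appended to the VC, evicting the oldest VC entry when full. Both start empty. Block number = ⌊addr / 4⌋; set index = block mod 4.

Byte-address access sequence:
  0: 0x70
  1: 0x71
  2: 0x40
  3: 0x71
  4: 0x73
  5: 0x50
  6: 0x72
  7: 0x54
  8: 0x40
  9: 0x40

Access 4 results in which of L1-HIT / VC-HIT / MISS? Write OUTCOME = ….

0: 0x70 (blk 28, set 0) → MISS  vc=[]
1: 0x71 (blk 28, set 0) → L1-HIT  vc=[]
2: 0x40 (blk 16, set 0) → MISS  vc=[28]
3: 0x71 (blk 28, set 0) → VC-HIT  vc=[16]
4: 0x73 (blk 28, set 0) → L1-HIT  vc=[16]
5: 0x50 (blk 20, set 0) → MISS  vc=[16, 28]
6: 0x72 (blk 28, set 0) → VC-HIT  vc=[16, 20]
7: 0x54 (blk 21, set 1) → MISS  vc=[16, 20]
8: 0x40 (blk 16, set 0) → VC-HIT  vc=[28, 20]
9: 0x40 (blk 16, set 0) → L1-HIT  vc=[28, 20]

OUTCOME = L1-HIT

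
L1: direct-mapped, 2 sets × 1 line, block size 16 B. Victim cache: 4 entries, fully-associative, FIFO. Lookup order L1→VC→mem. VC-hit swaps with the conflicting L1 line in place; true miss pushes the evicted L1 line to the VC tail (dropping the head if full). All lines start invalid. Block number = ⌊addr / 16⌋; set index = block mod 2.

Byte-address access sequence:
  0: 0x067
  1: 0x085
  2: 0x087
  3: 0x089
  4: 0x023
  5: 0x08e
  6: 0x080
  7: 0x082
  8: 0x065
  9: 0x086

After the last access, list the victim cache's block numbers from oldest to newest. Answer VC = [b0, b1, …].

0: 0x67 (blk 6, set 0) → MISS  vc=[]
1: 0x85 (blk 8, set 0) → MISS  vc=[6]
2: 0x87 (blk 8, set 0) → L1-HIT  vc=[6]
3: 0x89 (blk 8, set 0) → L1-HIT  vc=[6]
4: 0x23 (blk 2, set 0) → MISS  vc=[6, 8]
5: 0x8e (blk 8, set 0) → VC-HIT  vc=[6, 2]
6: 0x80 (blk 8, set 0) → L1-HIT  vc=[6, 2]
7: 0x82 (blk 8, set 0) → L1-HIT  vc=[6, 2]
8: 0x65 (blk 6, set 0) → VC-HIT  vc=[8, 2]
9: 0x86 (blk 8, set 0) → VC-HIT  vc=[6, 2]

VC = [6, 2]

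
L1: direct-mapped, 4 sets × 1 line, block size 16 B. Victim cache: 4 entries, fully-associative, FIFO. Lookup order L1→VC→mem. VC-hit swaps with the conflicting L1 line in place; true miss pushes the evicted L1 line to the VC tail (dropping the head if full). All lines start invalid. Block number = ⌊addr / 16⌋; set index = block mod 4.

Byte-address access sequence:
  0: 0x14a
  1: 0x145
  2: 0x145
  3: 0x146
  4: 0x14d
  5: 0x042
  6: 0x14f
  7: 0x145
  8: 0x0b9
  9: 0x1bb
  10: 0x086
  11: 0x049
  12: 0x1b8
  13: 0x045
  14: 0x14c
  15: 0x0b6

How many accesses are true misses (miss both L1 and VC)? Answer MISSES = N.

0: 0x14a (blk 20, set 0) → MISS  vc=[]
1: 0x145 (blk 20, set 0) → L1-HIT  vc=[]
2: 0x145 (blk 20, set 0) → L1-HIT  vc=[]
3: 0x146 (blk 20, set 0) → L1-HIT  vc=[]
4: 0x14d (blk 20, set 0) → L1-HIT  vc=[]
5: 0x42 (blk 4, set 0) → MISS  vc=[20]
6: 0x14f (blk 20, set 0) → VC-HIT  vc=[4]
7: 0x145 (blk 20, set 0) → L1-HIT  vc=[4]
8: 0xb9 (blk 11, set 3) → MISS  vc=[4]
9: 0x1bb (blk 27, set 3) → MISS  vc=[4, 11]
10: 0x86 (blk 8, set 0) → MISS  vc=[4, 11, 20]
11: 0x49 (blk 4, set 0) → VC-HIT  vc=[8, 11, 20]
12: 0x1b8 (blk 27, set 3) → L1-HIT  vc=[8, 11, 20]
13: 0x45 (blk 4, set 0) → L1-HIT  vc=[8, 11, 20]
14: 0x14c (blk 20, set 0) → VC-HIT  vc=[8, 11, 4]
15: 0xb6 (blk 11, set 3) → VC-HIT  vc=[8, 27, 4]

MISSES = 5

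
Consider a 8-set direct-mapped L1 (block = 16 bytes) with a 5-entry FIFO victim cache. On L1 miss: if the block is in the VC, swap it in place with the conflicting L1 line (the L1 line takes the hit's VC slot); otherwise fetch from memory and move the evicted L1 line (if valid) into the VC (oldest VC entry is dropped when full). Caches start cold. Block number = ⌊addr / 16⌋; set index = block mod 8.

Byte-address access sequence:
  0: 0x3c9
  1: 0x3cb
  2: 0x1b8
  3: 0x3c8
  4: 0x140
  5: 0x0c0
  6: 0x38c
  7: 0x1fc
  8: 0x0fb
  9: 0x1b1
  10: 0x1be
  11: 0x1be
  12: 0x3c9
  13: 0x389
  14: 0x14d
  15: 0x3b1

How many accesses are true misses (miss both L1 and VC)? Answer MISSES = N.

MISSES = 8

#0 0x3c9→b60/s4 MISS; vc=[]
#1 0x3cb→b60/s4 L1-HIT; vc=[]
#2 0x1b8→b27/s3 MISS; vc=[]
#3 0x3c8→b60/s4 L1-HIT; vc=[]
#4 0x140→b20/s4 MISS; vc=[60]
#5 0xc0→b12/s4 MISS; vc=[60,20]
#6 0x38c→b56/s0 MISS; vc=[60,20]
#7 0x1fc→b31/s7 MISS; vc=[60,20]
#8 0xfb→b15/s7 MISS; vc=[60,20,31]
#9 0x1b1→b27/s3 L1-HIT; vc=[60,20,31]
#10 0x1be→b27/s3 L1-HIT; vc=[60,20,31]
#11 0x1be→b27/s3 L1-HIT; vc=[60,20,31]
#12 0x3c9→b60/s4 VC-HIT; vc=[12,20,31]
#13 0x389→b56/s0 L1-HIT; vc=[12,20,31]
#14 0x14d→b20/s4 VC-HIT; vc=[12,60,31]
#15 0x3b1→b59/s3 MISS; vc=[12,60,31,27]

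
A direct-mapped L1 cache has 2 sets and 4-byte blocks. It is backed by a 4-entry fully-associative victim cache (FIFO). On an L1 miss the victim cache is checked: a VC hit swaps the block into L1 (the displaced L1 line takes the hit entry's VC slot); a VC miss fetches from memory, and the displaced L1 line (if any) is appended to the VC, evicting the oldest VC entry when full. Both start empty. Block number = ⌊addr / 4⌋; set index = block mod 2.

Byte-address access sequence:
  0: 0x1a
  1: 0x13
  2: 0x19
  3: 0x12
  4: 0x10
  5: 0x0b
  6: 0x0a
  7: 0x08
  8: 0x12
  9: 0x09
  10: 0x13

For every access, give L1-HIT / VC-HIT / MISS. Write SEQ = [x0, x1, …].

SEQ = [MISS, MISS, VC-HIT, VC-HIT, L1-HIT, MISS, L1-HIT, L1-HIT, VC-HIT, VC-HIT, VC-HIT]

0: 0x1a (blk 6, set 0) → MISS  vc=[]
1: 0x13 (blk 4, set 0) → MISS  vc=[6]
2: 0x19 (blk 6, set 0) → VC-HIT  vc=[4]
3: 0x12 (blk 4, set 0) → VC-HIT  vc=[6]
4: 0x10 (blk 4, set 0) → L1-HIT  vc=[6]
5: 0xb (blk 2, set 0) → MISS  vc=[6, 4]
6: 0xa (blk 2, set 0) → L1-HIT  vc=[6, 4]
7: 0x8 (blk 2, set 0) → L1-HIT  vc=[6, 4]
8: 0x12 (blk 4, set 0) → VC-HIT  vc=[6, 2]
9: 0x9 (blk 2, set 0) → VC-HIT  vc=[6, 4]
10: 0x13 (blk 4, set 0) → VC-HIT  vc=[6, 2]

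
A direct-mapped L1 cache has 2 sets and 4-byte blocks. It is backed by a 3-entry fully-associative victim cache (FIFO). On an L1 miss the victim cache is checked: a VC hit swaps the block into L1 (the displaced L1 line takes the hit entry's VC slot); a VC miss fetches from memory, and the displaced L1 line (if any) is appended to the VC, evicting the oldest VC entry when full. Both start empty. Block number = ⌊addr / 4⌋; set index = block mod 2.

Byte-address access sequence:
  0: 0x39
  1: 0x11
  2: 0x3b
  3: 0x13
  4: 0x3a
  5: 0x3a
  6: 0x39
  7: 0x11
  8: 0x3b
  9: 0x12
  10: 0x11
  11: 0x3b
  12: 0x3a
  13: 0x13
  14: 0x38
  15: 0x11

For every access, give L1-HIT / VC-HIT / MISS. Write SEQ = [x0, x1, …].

SEQ = [MISS, MISS, VC-HIT, VC-HIT, VC-HIT, L1-HIT, L1-HIT, VC-HIT, VC-HIT, VC-HIT, L1-HIT, VC-HIT, L1-HIT, VC-HIT, VC-HIT, VC-HIT]

  [0] addr=0x39 blk=14 s=0: MISS | VC []
  [1] addr=0x11 blk=4 s=0: MISS | VC [14]
  [2] addr=0x3b blk=14 s=0: VC-HIT | VC [4]
  [3] addr=0x13 blk=4 s=0: VC-HIT | VC [14]
  [4] addr=0x3a blk=14 s=0: VC-HIT | VC [4]
  [5] addr=0x3a blk=14 s=0: L1-HIT | VC [4]
  [6] addr=0x39 blk=14 s=0: L1-HIT | VC [4]
  [7] addr=0x11 blk=4 s=0: VC-HIT | VC [14]
  [8] addr=0x3b blk=14 s=0: VC-HIT | VC [4]
  [9] addr=0x12 blk=4 s=0: VC-HIT | VC [14]
  [10] addr=0x11 blk=4 s=0: L1-HIT | VC [14]
  [11] addr=0x3b blk=14 s=0: VC-HIT | VC [4]
  [12] addr=0x3a blk=14 s=0: L1-HIT | VC [4]
  [13] addr=0x13 blk=4 s=0: VC-HIT | VC [14]
  [14] addr=0x38 blk=14 s=0: VC-HIT | VC [4]
  [15] addr=0x11 blk=4 s=0: VC-HIT | VC [14]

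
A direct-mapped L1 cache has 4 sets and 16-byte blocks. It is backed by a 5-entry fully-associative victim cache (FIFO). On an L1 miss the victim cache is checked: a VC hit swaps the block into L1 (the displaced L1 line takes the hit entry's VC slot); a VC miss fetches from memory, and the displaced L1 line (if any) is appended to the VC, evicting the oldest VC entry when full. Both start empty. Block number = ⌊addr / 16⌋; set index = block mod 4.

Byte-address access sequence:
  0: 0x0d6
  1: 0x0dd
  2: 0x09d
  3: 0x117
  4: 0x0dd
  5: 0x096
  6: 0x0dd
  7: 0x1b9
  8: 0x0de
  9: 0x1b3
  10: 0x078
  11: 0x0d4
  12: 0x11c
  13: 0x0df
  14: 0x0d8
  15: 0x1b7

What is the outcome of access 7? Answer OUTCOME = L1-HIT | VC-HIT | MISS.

#0 0xd6→b13/s1 MISS; vc=[]
#1 0xdd→b13/s1 L1-HIT; vc=[]
#2 0x9d→b9/s1 MISS; vc=[13]
#3 0x117→b17/s1 MISS; vc=[13,9]
#4 0xdd→b13/s1 VC-HIT; vc=[17,9]
#5 0x96→b9/s1 VC-HIT; vc=[17,13]
#6 0xdd→b13/s1 VC-HIT; vc=[17,9]
#7 0x1b9→b27/s3 MISS; vc=[17,9]
#8 0xde→b13/s1 L1-HIT; vc=[17,9]
#9 0x1b3→b27/s3 L1-HIT; vc=[17,9]
#10 0x78→b7/s3 MISS; vc=[17,9,27]
#11 0xd4→b13/s1 L1-HIT; vc=[17,9,27]
#12 0x11c→b17/s1 VC-HIT; vc=[13,9,27]
#13 0xdf→b13/s1 VC-HIT; vc=[17,9,27]
#14 0xd8→b13/s1 L1-HIT; vc=[17,9,27]
#15 0x1b7→b27/s3 VC-HIT; vc=[17,9,7]

OUTCOME = MISS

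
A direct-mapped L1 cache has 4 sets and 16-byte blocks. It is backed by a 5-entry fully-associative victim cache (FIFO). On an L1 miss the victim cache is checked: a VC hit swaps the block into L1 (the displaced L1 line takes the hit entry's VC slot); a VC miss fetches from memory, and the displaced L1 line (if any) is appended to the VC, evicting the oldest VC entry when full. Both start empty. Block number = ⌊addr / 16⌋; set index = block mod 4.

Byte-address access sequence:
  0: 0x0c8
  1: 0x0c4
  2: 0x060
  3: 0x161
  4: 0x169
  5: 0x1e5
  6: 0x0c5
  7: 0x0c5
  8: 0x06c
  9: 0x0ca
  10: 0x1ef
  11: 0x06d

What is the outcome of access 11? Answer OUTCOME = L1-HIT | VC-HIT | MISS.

OUTCOME = VC-HIT

  [0] addr=0xc8 blk=12 s=0: MISS | VC []
  [1] addr=0xc4 blk=12 s=0: L1-HIT | VC []
  [2] addr=0x60 blk=6 s=2: MISS | VC []
  [3] addr=0x161 blk=22 s=2: MISS | VC [6]
  [4] addr=0x169 blk=22 s=2: L1-HIT | VC [6]
  [5] addr=0x1e5 blk=30 s=2: MISS | VC [6, 22]
  [6] addr=0xc5 blk=12 s=0: L1-HIT | VC [6, 22]
  [7] addr=0xc5 blk=12 s=0: L1-HIT | VC [6, 22]
  [8] addr=0x6c blk=6 s=2: VC-HIT | VC [30, 22]
  [9] addr=0xca blk=12 s=0: L1-HIT | VC [30, 22]
  [10] addr=0x1ef blk=30 s=2: VC-HIT | VC [6, 22]
  [11] addr=0x6d blk=6 s=2: VC-HIT | VC [30, 22]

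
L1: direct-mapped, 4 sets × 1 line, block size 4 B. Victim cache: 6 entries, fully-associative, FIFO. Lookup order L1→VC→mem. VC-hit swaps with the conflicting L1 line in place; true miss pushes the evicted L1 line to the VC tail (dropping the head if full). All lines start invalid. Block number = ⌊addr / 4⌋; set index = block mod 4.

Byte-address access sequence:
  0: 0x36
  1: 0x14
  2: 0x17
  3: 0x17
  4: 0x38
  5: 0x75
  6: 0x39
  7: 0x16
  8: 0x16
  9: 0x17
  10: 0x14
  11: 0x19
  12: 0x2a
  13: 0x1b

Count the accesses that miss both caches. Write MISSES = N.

  [0] addr=0x36 blk=13 s=1: MISS | VC []
  [1] addr=0x14 blk=5 s=1: MISS | VC [13]
  [2] addr=0x17 blk=5 s=1: L1-HIT | VC [13]
  [3] addr=0x17 blk=5 s=1: L1-HIT | VC [13]
  [4] addr=0x38 blk=14 s=2: MISS | VC [13]
  [5] addr=0x75 blk=29 s=1: MISS | VC [13, 5]
  [6] addr=0x39 blk=14 s=2: L1-HIT | VC [13, 5]
  [7] addr=0x16 blk=5 s=1: VC-HIT | VC [13, 29]
  [8] addr=0x16 blk=5 s=1: L1-HIT | VC [13, 29]
  [9] addr=0x17 blk=5 s=1: L1-HIT | VC [13, 29]
  [10] addr=0x14 blk=5 s=1: L1-HIT | VC [13, 29]
  [11] addr=0x19 blk=6 s=2: MISS | VC [13, 29, 14]
  [12] addr=0x2a blk=10 s=2: MISS | VC [13, 29, 14, 6]
  [13] addr=0x1b blk=6 s=2: VC-HIT | VC [13, 29, 14, 10]

MISSES = 6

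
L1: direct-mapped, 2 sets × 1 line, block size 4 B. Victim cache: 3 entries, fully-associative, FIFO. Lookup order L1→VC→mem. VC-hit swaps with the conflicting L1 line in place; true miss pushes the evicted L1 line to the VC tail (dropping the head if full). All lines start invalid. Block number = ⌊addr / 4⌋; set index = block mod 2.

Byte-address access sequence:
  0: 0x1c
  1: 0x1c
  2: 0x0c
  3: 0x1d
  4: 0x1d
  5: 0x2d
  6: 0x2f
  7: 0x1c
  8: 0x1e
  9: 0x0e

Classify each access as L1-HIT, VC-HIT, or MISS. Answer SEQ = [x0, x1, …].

SEQ = [MISS, L1-HIT, MISS, VC-HIT, L1-HIT, MISS, L1-HIT, VC-HIT, L1-HIT, VC-HIT]

0: 0x1c (blk 7, set 1) → MISS  vc=[]
1: 0x1c (blk 7, set 1) → L1-HIT  vc=[]
2: 0xc (blk 3, set 1) → MISS  vc=[7]
3: 0x1d (blk 7, set 1) → VC-HIT  vc=[3]
4: 0x1d (blk 7, set 1) → L1-HIT  vc=[3]
5: 0x2d (blk 11, set 1) → MISS  vc=[3, 7]
6: 0x2f (blk 11, set 1) → L1-HIT  vc=[3, 7]
7: 0x1c (blk 7, set 1) → VC-HIT  vc=[3, 11]
8: 0x1e (blk 7, set 1) → L1-HIT  vc=[3, 11]
9: 0xe (blk 3, set 1) → VC-HIT  vc=[7, 11]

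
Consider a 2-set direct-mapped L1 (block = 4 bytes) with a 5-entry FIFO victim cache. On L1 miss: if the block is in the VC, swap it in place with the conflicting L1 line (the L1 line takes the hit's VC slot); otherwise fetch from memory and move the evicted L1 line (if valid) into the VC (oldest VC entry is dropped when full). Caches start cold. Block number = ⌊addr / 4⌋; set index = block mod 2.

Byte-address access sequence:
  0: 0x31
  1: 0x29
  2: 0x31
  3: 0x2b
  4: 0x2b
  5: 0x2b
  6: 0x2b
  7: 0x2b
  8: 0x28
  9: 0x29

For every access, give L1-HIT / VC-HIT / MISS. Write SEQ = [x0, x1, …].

  [0] addr=0x31 blk=12 s=0: MISS | VC []
  [1] addr=0x29 blk=10 s=0: MISS | VC [12]
  [2] addr=0x31 blk=12 s=0: VC-HIT | VC [10]
  [3] addr=0x2b blk=10 s=0: VC-HIT | VC [12]
  [4] addr=0x2b blk=10 s=0: L1-HIT | VC [12]
  [5] addr=0x2b blk=10 s=0: L1-HIT | VC [12]
  [6] addr=0x2b blk=10 s=0: L1-HIT | VC [12]
  [7] addr=0x2b blk=10 s=0: L1-HIT | VC [12]
  [8] addr=0x28 blk=10 s=0: L1-HIT | VC [12]
  [9] addr=0x29 blk=10 s=0: L1-HIT | VC [12]

SEQ = [MISS, MISS, VC-HIT, VC-HIT, L1-HIT, L1-HIT, L1-HIT, L1-HIT, L1-HIT, L1-HIT]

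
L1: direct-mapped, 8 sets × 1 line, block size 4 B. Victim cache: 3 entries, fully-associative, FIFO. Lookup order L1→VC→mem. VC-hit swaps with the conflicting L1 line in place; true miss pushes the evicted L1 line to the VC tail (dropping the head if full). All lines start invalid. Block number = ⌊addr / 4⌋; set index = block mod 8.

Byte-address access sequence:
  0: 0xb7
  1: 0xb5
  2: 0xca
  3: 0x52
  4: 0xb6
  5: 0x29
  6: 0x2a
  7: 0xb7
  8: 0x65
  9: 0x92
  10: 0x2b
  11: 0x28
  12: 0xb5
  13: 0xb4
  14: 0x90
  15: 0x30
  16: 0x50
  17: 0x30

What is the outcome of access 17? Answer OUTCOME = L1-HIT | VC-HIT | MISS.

OUTCOME = VC-HIT

  [0] addr=0xb7 blk=45 s=5: MISS | VC []
  [1] addr=0xb5 blk=45 s=5: L1-HIT | VC []
  [2] addr=0xca blk=50 s=2: MISS | VC []
  [3] addr=0x52 blk=20 s=4: MISS | VC []
  [4] addr=0xb6 blk=45 s=5: L1-HIT | VC []
  [5] addr=0x29 blk=10 s=2: MISS | VC [50]
  [6] addr=0x2a blk=10 s=2: L1-HIT | VC [50]
  [7] addr=0xb7 blk=45 s=5: L1-HIT | VC [50]
  [8] addr=0x65 blk=25 s=1: MISS | VC [50]
  [9] addr=0x92 blk=36 s=4: MISS | VC [50, 20]
  [10] addr=0x2b blk=10 s=2: L1-HIT | VC [50, 20]
  [11] addr=0x28 blk=10 s=2: L1-HIT | VC [50, 20]
  [12] addr=0xb5 blk=45 s=5: L1-HIT | VC [50, 20]
  [13] addr=0xb4 blk=45 s=5: L1-HIT | VC [50, 20]
  [14] addr=0x90 blk=36 s=4: L1-HIT | VC [50, 20]
  [15] addr=0x30 blk=12 s=4: MISS | VC [50, 20, 36]
  [16] addr=0x50 blk=20 s=4: VC-HIT | VC [50, 12, 36]
  [17] addr=0x30 blk=12 s=4: VC-HIT | VC [50, 20, 36]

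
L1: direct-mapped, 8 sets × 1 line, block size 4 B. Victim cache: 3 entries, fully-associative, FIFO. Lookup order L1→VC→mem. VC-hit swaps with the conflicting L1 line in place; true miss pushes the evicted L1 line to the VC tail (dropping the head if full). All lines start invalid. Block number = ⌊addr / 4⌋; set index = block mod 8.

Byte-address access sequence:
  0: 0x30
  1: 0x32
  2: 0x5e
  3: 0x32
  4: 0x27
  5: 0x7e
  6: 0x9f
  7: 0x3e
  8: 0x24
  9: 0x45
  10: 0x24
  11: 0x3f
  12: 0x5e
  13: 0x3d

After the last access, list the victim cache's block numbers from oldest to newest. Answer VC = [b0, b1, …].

0: 0x30 (blk 12, set 4) → MISS  vc=[]
1: 0x32 (blk 12, set 4) → L1-HIT  vc=[]
2: 0x5e (blk 23, set 7) → MISS  vc=[]
3: 0x32 (blk 12, set 4) → L1-HIT  vc=[]
4: 0x27 (blk 9, set 1) → MISS  vc=[]
5: 0x7e (blk 31, set 7) → MISS  vc=[23]
6: 0x9f (blk 39, set 7) → MISS  vc=[23, 31]
7: 0x3e (blk 15, set 7) → MISS  vc=[23, 31, 39]
8: 0x24 (blk 9, set 1) → L1-HIT  vc=[23, 31, 39]
9: 0x45 (blk 17, set 1) → MISS  vc=[31, 39, 9]
10: 0x24 (blk 9, set 1) → VC-HIT  vc=[31, 39, 17]
11: 0x3f (blk 15, set 7) → L1-HIT  vc=[31, 39, 17]
12: 0x5e (blk 23, set 7) → MISS  vc=[39, 17, 15]
13: 0x3d (blk 15, set 7) → VC-HIT  vc=[39, 17, 23]

VC = [39, 17, 23]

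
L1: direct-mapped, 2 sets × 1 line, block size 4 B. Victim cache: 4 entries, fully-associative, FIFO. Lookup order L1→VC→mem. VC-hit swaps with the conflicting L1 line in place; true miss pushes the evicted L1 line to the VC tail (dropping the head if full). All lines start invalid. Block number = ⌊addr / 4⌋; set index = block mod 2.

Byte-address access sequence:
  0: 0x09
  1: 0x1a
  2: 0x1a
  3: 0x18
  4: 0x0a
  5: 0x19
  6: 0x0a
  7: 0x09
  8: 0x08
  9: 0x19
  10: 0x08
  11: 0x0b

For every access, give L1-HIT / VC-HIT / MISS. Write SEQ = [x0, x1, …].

#0 0x9→b2/s0 MISS; vc=[]
#1 0x1a→b6/s0 MISS; vc=[2]
#2 0x1a→b6/s0 L1-HIT; vc=[2]
#3 0x18→b6/s0 L1-HIT; vc=[2]
#4 0xa→b2/s0 VC-HIT; vc=[6]
#5 0x19→b6/s0 VC-HIT; vc=[2]
#6 0xa→b2/s0 VC-HIT; vc=[6]
#7 0x9→b2/s0 L1-HIT; vc=[6]
#8 0x8→b2/s0 L1-HIT; vc=[6]
#9 0x19→b6/s0 VC-HIT; vc=[2]
#10 0x8→b2/s0 VC-HIT; vc=[6]
#11 0xb→b2/s0 L1-HIT; vc=[6]

SEQ = [MISS, MISS, L1-HIT, L1-HIT, VC-HIT, VC-HIT, VC-HIT, L1-HIT, L1-HIT, VC-HIT, VC-HIT, L1-HIT]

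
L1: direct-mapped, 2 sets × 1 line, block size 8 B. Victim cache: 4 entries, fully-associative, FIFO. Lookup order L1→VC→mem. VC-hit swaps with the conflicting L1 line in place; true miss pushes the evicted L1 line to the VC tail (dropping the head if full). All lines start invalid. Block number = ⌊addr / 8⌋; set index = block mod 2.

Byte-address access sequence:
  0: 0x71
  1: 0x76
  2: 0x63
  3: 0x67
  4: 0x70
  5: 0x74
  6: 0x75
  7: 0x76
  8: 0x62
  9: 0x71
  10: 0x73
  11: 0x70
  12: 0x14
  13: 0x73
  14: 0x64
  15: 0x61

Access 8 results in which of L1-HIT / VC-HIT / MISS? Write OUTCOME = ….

0: 0x71 (blk 14, set 0) → MISS  vc=[]
1: 0x76 (blk 14, set 0) → L1-HIT  vc=[]
2: 0x63 (blk 12, set 0) → MISS  vc=[14]
3: 0x67 (blk 12, set 0) → L1-HIT  vc=[14]
4: 0x70 (blk 14, set 0) → VC-HIT  vc=[12]
5: 0x74 (blk 14, set 0) → L1-HIT  vc=[12]
6: 0x75 (blk 14, set 0) → L1-HIT  vc=[12]
7: 0x76 (blk 14, set 0) → L1-HIT  vc=[12]
8: 0x62 (blk 12, set 0) → VC-HIT  vc=[14]
9: 0x71 (blk 14, set 0) → VC-HIT  vc=[12]
10: 0x73 (blk 14, set 0) → L1-HIT  vc=[12]
11: 0x70 (blk 14, set 0) → L1-HIT  vc=[12]
12: 0x14 (blk 2, set 0) → MISS  vc=[12, 14]
13: 0x73 (blk 14, set 0) → VC-HIT  vc=[12, 2]
14: 0x64 (blk 12, set 0) → VC-HIT  vc=[14, 2]
15: 0x61 (blk 12, set 0) → L1-HIT  vc=[14, 2]

OUTCOME = VC-HIT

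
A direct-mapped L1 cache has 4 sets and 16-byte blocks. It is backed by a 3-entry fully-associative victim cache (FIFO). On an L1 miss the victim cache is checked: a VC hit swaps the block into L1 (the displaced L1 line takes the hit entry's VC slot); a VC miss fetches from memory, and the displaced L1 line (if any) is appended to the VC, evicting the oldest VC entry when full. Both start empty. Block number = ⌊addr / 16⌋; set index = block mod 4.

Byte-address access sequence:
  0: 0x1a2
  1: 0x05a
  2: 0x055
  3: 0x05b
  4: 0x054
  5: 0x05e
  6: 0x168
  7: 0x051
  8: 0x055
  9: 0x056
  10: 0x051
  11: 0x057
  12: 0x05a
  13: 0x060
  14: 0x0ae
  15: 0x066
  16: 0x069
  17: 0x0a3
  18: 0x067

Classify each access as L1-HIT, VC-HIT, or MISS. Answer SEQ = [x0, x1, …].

SEQ = [MISS, MISS, L1-HIT, L1-HIT, L1-HIT, L1-HIT, MISS, L1-HIT, L1-HIT, L1-HIT, L1-HIT, L1-HIT, L1-HIT, MISS, MISS, VC-HIT, L1-HIT, VC-HIT, VC-HIT]

0: 0x1a2 (blk 26, set 2) → MISS  vc=[]
1: 0x5a (blk 5, set 1) → MISS  vc=[]
2: 0x55 (blk 5, set 1) → L1-HIT  vc=[]
3: 0x5b (blk 5, set 1) → L1-HIT  vc=[]
4: 0x54 (blk 5, set 1) → L1-HIT  vc=[]
5: 0x5e (blk 5, set 1) → L1-HIT  vc=[]
6: 0x168 (blk 22, set 2) → MISS  vc=[26]
7: 0x51 (blk 5, set 1) → L1-HIT  vc=[26]
8: 0x55 (blk 5, set 1) → L1-HIT  vc=[26]
9: 0x56 (blk 5, set 1) → L1-HIT  vc=[26]
10: 0x51 (blk 5, set 1) → L1-HIT  vc=[26]
11: 0x57 (blk 5, set 1) → L1-HIT  vc=[26]
12: 0x5a (blk 5, set 1) → L1-HIT  vc=[26]
13: 0x60 (blk 6, set 2) → MISS  vc=[26, 22]
14: 0xae (blk 10, set 2) → MISS  vc=[26, 22, 6]
15: 0x66 (blk 6, set 2) → VC-HIT  vc=[26, 22, 10]
16: 0x69 (blk 6, set 2) → L1-HIT  vc=[26, 22, 10]
17: 0xa3 (blk 10, set 2) → VC-HIT  vc=[26, 22, 6]
18: 0x67 (blk 6, set 2) → VC-HIT  vc=[26, 22, 10]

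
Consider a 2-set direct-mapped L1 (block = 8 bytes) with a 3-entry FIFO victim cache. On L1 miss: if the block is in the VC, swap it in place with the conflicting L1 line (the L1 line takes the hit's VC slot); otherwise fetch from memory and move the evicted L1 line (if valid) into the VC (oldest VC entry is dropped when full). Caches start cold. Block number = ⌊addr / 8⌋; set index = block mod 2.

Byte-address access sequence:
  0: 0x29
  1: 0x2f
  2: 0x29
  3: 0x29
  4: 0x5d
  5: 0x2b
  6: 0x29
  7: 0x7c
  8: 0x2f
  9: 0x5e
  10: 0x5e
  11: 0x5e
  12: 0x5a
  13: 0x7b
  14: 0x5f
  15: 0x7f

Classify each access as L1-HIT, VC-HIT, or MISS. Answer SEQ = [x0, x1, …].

SEQ = [MISS, L1-HIT, L1-HIT, L1-HIT, MISS, VC-HIT, L1-HIT, MISS, VC-HIT, VC-HIT, L1-HIT, L1-HIT, L1-HIT, VC-HIT, VC-HIT, VC-HIT]

  [0] addr=0x29 blk=5 s=1: MISS | VC []
  [1] addr=0x2f blk=5 s=1: L1-HIT | VC []
  [2] addr=0x29 blk=5 s=1: L1-HIT | VC []
  [3] addr=0x29 blk=5 s=1: L1-HIT | VC []
  [4] addr=0x5d blk=11 s=1: MISS | VC [5]
  [5] addr=0x2b blk=5 s=1: VC-HIT | VC [11]
  [6] addr=0x29 blk=5 s=1: L1-HIT | VC [11]
  [7] addr=0x7c blk=15 s=1: MISS | VC [11, 5]
  [8] addr=0x2f blk=5 s=1: VC-HIT | VC [11, 15]
  [9] addr=0x5e blk=11 s=1: VC-HIT | VC [5, 15]
  [10] addr=0x5e blk=11 s=1: L1-HIT | VC [5, 15]
  [11] addr=0x5e blk=11 s=1: L1-HIT | VC [5, 15]
  [12] addr=0x5a blk=11 s=1: L1-HIT | VC [5, 15]
  [13] addr=0x7b blk=15 s=1: VC-HIT | VC [5, 11]
  [14] addr=0x5f blk=11 s=1: VC-HIT | VC [5, 15]
  [15] addr=0x7f blk=15 s=1: VC-HIT | VC [5, 11]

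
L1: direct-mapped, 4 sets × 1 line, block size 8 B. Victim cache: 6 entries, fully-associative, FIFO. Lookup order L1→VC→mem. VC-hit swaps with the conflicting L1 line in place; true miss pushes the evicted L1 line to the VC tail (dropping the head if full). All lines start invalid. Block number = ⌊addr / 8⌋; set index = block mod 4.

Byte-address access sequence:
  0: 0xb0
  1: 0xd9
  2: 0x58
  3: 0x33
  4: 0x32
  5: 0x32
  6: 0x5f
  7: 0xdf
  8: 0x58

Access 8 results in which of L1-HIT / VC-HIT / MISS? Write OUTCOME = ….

0: 0xb0 (blk 22, set 2) → MISS  vc=[]
1: 0xd9 (blk 27, set 3) → MISS  vc=[]
2: 0x58 (blk 11, set 3) → MISS  vc=[27]
3: 0x33 (blk 6, set 2) → MISS  vc=[27, 22]
4: 0x32 (blk 6, set 2) → L1-HIT  vc=[27, 22]
5: 0x32 (blk 6, set 2) → L1-HIT  vc=[27, 22]
6: 0x5f (blk 11, set 3) → L1-HIT  vc=[27, 22]
7: 0xdf (blk 27, set 3) → VC-HIT  vc=[11, 22]
8: 0x58 (blk 11, set 3) → VC-HIT  vc=[27, 22]

OUTCOME = VC-HIT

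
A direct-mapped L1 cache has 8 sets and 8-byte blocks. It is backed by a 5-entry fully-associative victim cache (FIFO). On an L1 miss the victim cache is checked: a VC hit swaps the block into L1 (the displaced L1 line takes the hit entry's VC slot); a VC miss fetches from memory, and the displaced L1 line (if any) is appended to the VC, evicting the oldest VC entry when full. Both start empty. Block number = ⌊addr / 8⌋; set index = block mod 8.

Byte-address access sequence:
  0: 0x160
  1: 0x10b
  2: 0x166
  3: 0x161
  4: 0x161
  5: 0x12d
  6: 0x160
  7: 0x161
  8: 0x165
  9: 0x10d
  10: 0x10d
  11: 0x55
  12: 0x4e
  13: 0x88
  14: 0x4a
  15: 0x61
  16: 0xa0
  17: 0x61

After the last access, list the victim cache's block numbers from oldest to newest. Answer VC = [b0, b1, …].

VC = [33, 17, 44, 20]

#0 0x160→b44/s4 MISS; vc=[]
#1 0x10b→b33/s1 MISS; vc=[]
#2 0x166→b44/s4 L1-HIT; vc=[]
#3 0x161→b44/s4 L1-HIT; vc=[]
#4 0x161→b44/s4 L1-HIT; vc=[]
#5 0x12d→b37/s5 MISS; vc=[]
#6 0x160→b44/s4 L1-HIT; vc=[]
#7 0x161→b44/s4 L1-HIT; vc=[]
#8 0x165→b44/s4 L1-HIT; vc=[]
#9 0x10d→b33/s1 L1-HIT; vc=[]
#10 0x10d→b33/s1 L1-HIT; vc=[]
#11 0x55→b10/s2 MISS; vc=[]
#12 0x4e→b9/s1 MISS; vc=[33]
#13 0x88→b17/s1 MISS; vc=[33,9]
#14 0x4a→b9/s1 VC-HIT; vc=[33,17]
#15 0x61→b12/s4 MISS; vc=[33,17,44]
#16 0xa0→b20/s4 MISS; vc=[33,17,44,12]
#17 0x61→b12/s4 VC-HIT; vc=[33,17,44,20]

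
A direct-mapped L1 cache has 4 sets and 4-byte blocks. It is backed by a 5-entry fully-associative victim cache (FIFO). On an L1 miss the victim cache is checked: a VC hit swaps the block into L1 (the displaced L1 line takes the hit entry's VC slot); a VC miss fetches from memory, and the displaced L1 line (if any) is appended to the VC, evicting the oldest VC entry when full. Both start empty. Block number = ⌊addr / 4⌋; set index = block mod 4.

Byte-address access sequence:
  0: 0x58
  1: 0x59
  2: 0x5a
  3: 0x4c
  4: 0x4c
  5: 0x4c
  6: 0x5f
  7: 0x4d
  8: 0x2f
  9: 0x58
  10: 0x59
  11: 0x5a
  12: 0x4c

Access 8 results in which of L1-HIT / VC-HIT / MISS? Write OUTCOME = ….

0: 0x58 (blk 22, set 2) → MISS  vc=[]
1: 0x59 (blk 22, set 2) → L1-HIT  vc=[]
2: 0x5a (blk 22, set 2) → L1-HIT  vc=[]
3: 0x4c (blk 19, set 3) → MISS  vc=[]
4: 0x4c (blk 19, set 3) → L1-HIT  vc=[]
5: 0x4c (blk 19, set 3) → L1-HIT  vc=[]
6: 0x5f (blk 23, set 3) → MISS  vc=[19]
7: 0x4d (blk 19, set 3) → VC-HIT  vc=[23]
8: 0x2f (blk 11, set 3) → MISS  vc=[23, 19]
9: 0x58 (blk 22, set 2) → L1-HIT  vc=[23, 19]
10: 0x59 (blk 22, set 2) → L1-HIT  vc=[23, 19]
11: 0x5a (blk 22, set 2) → L1-HIT  vc=[23, 19]
12: 0x4c (blk 19, set 3) → VC-HIT  vc=[23, 11]

OUTCOME = MISS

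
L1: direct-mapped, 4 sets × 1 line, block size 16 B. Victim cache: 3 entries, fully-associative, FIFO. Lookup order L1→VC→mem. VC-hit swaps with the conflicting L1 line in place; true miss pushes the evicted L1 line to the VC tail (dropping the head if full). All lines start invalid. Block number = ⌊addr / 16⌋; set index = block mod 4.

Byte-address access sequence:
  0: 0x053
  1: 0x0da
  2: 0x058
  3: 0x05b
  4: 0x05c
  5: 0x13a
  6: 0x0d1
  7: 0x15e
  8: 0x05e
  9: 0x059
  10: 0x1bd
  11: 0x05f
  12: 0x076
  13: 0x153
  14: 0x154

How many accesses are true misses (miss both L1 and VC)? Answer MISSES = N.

  [0] addr=0x53 blk=5 s=1: MISS | VC []
  [1] addr=0xda blk=13 s=1: MISS | VC [5]
  [2] addr=0x58 blk=5 s=1: VC-HIT | VC [13]
  [3] addr=0x5b blk=5 s=1: L1-HIT | VC [13]
  [4] addr=0x5c blk=5 s=1: L1-HIT | VC [13]
  [5] addr=0x13a blk=19 s=3: MISS | VC [13]
  [6] addr=0xd1 blk=13 s=1: VC-HIT | VC [5]
  [7] addr=0x15e blk=21 s=1: MISS | VC [5, 13]
  [8] addr=0x5e blk=5 s=1: VC-HIT | VC [21, 13]
  [9] addr=0x59 blk=5 s=1: L1-HIT | VC [21, 13]
  [10] addr=0x1bd blk=27 s=3: MISS | VC [21, 13, 19]
  [11] addr=0x5f blk=5 s=1: L1-HIT | VC [21, 13, 19]
  [12] addr=0x76 blk=7 s=3: MISS | VC [13, 19, 27]
  [13] addr=0x153 blk=21 s=1: MISS | VC [19, 27, 5]
  [14] addr=0x154 blk=21 s=1: L1-HIT | VC [19, 27, 5]

MISSES = 7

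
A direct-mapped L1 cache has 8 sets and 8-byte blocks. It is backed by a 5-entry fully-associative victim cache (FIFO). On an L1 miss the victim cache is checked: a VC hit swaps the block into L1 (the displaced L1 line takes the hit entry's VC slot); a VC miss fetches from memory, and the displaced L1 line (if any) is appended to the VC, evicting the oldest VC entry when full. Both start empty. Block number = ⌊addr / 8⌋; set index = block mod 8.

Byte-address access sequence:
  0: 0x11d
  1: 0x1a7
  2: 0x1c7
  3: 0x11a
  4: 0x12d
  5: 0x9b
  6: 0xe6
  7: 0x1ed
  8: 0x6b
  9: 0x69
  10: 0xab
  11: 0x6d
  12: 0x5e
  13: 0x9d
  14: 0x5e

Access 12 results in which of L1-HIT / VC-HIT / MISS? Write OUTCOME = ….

OUTCOME = MISS

#0 0x11d→b35/s3 MISS; vc=[]
#1 0x1a7→b52/s4 MISS; vc=[]
#2 0x1c7→b56/s0 MISS; vc=[]
#3 0x11a→b35/s3 L1-HIT; vc=[]
#4 0x12d→b37/s5 MISS; vc=[]
#5 0x9b→b19/s3 MISS; vc=[35]
#6 0xe6→b28/s4 MISS; vc=[35,52]
#7 0x1ed→b61/s5 MISS; vc=[35,52,37]
#8 0x6b→b13/s5 MISS; vc=[35,52,37,61]
#9 0x69→b13/s5 L1-HIT; vc=[35,52,37,61]
#10 0xab→b21/s5 MISS; vc=[35,52,37,61,13]
#11 0x6d→b13/s5 VC-HIT; vc=[35,52,37,61,21]
#12 0x5e→b11/s3 MISS; vc=[52,37,61,21,19]
#13 0x9d→b19/s3 VC-HIT; vc=[52,37,61,21,11]
#14 0x5e→b11/s3 VC-HIT; vc=[52,37,61,21,19]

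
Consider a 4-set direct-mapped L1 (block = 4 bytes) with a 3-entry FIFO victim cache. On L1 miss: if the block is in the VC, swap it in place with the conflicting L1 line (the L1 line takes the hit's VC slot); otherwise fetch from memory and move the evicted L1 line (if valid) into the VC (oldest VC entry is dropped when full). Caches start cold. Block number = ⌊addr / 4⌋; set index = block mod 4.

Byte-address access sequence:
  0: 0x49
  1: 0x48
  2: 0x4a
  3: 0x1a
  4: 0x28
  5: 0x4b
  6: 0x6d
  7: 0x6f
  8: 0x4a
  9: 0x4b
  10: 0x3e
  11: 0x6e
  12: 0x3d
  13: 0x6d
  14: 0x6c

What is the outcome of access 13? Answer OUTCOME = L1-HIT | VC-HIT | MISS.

0: 0x49 (blk 18, set 2) → MISS  vc=[]
1: 0x48 (blk 18, set 2) → L1-HIT  vc=[]
2: 0x4a (blk 18, set 2) → L1-HIT  vc=[]
3: 0x1a (blk 6, set 2) → MISS  vc=[18]
4: 0x28 (blk 10, set 2) → MISS  vc=[18, 6]
5: 0x4b (blk 18, set 2) → VC-HIT  vc=[10, 6]
6: 0x6d (blk 27, set 3) → MISS  vc=[10, 6]
7: 0x6f (blk 27, set 3) → L1-HIT  vc=[10, 6]
8: 0x4a (blk 18, set 2) → L1-HIT  vc=[10, 6]
9: 0x4b (blk 18, set 2) → L1-HIT  vc=[10, 6]
10: 0x3e (blk 15, set 3) → MISS  vc=[10, 6, 27]
11: 0x6e (blk 27, set 3) → VC-HIT  vc=[10, 6, 15]
12: 0x3d (blk 15, set 3) → VC-HIT  vc=[10, 6, 27]
13: 0x6d (blk 27, set 3) → VC-HIT  vc=[10, 6, 15]
14: 0x6c (blk 27, set 3) → L1-HIT  vc=[10, 6, 15]

OUTCOME = VC-HIT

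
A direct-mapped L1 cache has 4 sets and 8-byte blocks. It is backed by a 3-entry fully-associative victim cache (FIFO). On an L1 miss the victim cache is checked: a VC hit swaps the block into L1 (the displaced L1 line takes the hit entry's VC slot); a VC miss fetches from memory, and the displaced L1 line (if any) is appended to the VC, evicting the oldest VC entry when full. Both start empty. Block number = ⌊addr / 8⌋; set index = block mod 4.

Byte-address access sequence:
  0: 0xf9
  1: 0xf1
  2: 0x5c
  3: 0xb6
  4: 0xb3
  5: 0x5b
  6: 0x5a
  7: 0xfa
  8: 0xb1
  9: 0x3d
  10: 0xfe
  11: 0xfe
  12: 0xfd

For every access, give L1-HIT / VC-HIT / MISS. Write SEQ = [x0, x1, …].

#0 0xf9→b31/s3 MISS; vc=[]
#1 0xf1→b30/s2 MISS; vc=[]
#2 0x5c→b11/s3 MISS; vc=[31]
#3 0xb6→b22/s2 MISS; vc=[31,30]
#4 0xb3→b22/s2 L1-HIT; vc=[31,30]
#5 0x5b→b11/s3 L1-HIT; vc=[31,30]
#6 0x5a→b11/s3 L1-HIT; vc=[31,30]
#7 0xfa→b31/s3 VC-HIT; vc=[11,30]
#8 0xb1→b22/s2 L1-HIT; vc=[11,30]
#9 0x3d→b7/s3 MISS; vc=[11,30,31]
#10 0xfe→b31/s3 VC-HIT; vc=[11,30,7]
#11 0xfe→b31/s3 L1-HIT; vc=[11,30,7]
#12 0xfd→b31/s3 L1-HIT; vc=[11,30,7]

SEQ = [MISS, MISS, MISS, MISS, L1-HIT, L1-HIT, L1-HIT, VC-HIT, L1-HIT, MISS, VC-HIT, L1-HIT, L1-HIT]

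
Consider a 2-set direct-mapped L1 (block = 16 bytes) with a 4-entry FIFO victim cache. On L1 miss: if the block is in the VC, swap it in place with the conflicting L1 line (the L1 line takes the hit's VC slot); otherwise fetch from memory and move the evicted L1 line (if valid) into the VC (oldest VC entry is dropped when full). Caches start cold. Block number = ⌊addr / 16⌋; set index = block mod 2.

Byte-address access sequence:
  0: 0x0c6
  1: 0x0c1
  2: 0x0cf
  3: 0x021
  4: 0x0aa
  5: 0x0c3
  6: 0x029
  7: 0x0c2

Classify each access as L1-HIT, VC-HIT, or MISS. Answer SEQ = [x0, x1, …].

  [0] addr=0xc6 blk=12 s=0: MISS | VC []
  [1] addr=0xc1 blk=12 s=0: L1-HIT | VC []
  [2] addr=0xcf blk=12 s=0: L1-HIT | VC []
  [3] addr=0x21 blk=2 s=0: MISS | VC [12]
  [4] addr=0xaa blk=10 s=0: MISS | VC [12, 2]
  [5] addr=0xc3 blk=12 s=0: VC-HIT | VC [10, 2]
  [6] addr=0x29 blk=2 s=0: VC-HIT | VC [10, 12]
  [7] addr=0xc2 blk=12 s=0: VC-HIT | VC [10, 2]

SEQ = [MISS, L1-HIT, L1-HIT, MISS, MISS, VC-HIT, VC-HIT, VC-HIT]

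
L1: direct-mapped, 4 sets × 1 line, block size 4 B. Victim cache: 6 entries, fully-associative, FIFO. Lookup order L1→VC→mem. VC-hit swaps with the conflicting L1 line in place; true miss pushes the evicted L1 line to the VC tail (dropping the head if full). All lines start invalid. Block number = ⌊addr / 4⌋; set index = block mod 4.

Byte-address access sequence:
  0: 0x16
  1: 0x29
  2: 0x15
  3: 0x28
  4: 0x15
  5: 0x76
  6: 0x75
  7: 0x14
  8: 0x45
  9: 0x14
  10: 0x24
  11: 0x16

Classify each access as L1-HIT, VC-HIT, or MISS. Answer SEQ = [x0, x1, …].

SEQ = [MISS, MISS, L1-HIT, L1-HIT, L1-HIT, MISS, L1-HIT, VC-HIT, MISS, VC-HIT, MISS, VC-HIT]

#0 0x16→b5/s1 MISS; vc=[]
#1 0x29→b10/s2 MISS; vc=[]
#2 0x15→b5/s1 L1-HIT; vc=[]
#3 0x28→b10/s2 L1-HIT; vc=[]
#4 0x15→b5/s1 L1-HIT; vc=[]
#5 0x76→b29/s1 MISS; vc=[5]
#6 0x75→b29/s1 L1-HIT; vc=[5]
#7 0x14→b5/s1 VC-HIT; vc=[29]
#8 0x45→b17/s1 MISS; vc=[29,5]
#9 0x14→b5/s1 VC-HIT; vc=[29,17]
#10 0x24→b9/s1 MISS; vc=[29,17,5]
#11 0x16→b5/s1 VC-HIT; vc=[29,17,9]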